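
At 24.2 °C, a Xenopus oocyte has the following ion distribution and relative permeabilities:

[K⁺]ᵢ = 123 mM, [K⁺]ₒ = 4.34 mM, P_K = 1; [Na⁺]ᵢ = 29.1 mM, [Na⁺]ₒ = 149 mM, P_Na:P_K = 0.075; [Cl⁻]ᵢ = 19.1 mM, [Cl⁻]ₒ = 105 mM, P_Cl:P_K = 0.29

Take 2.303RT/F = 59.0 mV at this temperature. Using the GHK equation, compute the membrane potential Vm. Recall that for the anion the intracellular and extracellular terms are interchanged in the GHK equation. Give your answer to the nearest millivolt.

Vm = 59.0 · log₁₀[(Σ P·[cation]ₒ + Σ P·[anion]ᵢ) / (Σ P·[cation]ᵢ + Σ P·[anion]ₒ)]
Numerator = 1×4.34 + 0.075×149 + 0.29×19.1 = 21.05
Denominator = 1×123 + 0.075×29.1 + 0.29×105 = 155.6
Vm = 59.0 · log₁₀(0.13528) = 59.0 × (-0.8688) = -51.26 mV

-51 mV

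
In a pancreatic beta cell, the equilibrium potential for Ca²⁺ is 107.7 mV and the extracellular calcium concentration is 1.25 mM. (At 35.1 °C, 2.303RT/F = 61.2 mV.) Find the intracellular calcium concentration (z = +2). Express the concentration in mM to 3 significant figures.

0.000378 mM

Nernst: E = (61.2/2) · log₁₀([out]/[in]), so log₁₀([out]/[in]) = 107.7 × 2 / 61.2 = 3.5196.
[out]/[in] = 10^(3.5196) = 3308.
[in] = 1.25 / 3308 = 0.0003778 mM.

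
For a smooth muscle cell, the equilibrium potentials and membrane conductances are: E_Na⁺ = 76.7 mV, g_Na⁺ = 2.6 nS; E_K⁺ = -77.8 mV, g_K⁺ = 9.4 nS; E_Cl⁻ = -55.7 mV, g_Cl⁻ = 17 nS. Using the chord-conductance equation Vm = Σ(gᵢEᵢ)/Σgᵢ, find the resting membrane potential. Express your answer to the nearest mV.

-51 mV

Σ gᵢEᵢ = 2.6·(76.7) + 9.4·(-77.8) + 17·(-55.7) = -1478.80
Σ gᵢ = 2.6 + 9.4 + 17 = 29
Vm = -1478.80 / 29 = -50.99 mV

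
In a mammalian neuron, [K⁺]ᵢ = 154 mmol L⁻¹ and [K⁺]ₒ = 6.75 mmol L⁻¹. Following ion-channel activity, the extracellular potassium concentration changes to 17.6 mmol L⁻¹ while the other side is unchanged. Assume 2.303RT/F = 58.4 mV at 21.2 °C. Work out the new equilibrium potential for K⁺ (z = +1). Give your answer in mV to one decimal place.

After the shift: [K⁺]_out = 17.6, [K⁺]_in = 154 mmol L⁻¹.
E_new = (58.4/1)·log₁₀(17.6/154) = 58.40 · (-0.9420) = -55.01 mV

-55.0 mV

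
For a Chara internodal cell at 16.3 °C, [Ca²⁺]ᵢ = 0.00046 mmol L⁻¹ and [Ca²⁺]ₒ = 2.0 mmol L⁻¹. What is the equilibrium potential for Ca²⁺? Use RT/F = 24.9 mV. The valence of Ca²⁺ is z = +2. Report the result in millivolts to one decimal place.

E = (24.9/z) · ln([Ca²⁺]_out/[Ca²⁺]_in) with z = +2.
= (24.9/2) · ln(2.0/0.00046) = 12.45 · ln(4348)
= 12.45 · (8.3774) = 104.30 mV

104.3 mV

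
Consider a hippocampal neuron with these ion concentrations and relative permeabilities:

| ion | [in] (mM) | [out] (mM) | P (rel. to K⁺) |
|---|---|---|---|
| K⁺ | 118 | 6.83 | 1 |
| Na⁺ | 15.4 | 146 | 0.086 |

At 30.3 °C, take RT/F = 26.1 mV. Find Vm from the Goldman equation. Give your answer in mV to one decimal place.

Vm = 26.1 · ln[(Σ P·[cation]ₒ + Σ P·[anion]ᵢ) / (Σ P·[cation]ᵢ + Σ P·[anion]ₒ)]
Numerator = 1×6.83 + 0.086×146 = 19.39
Denominator = 1×118 + 0.086×15.4 = 119.3
Vm = 26.1 · ln(0.16246) = 26.1 × (-1.8173) = -47.43 mV

-47.4 mV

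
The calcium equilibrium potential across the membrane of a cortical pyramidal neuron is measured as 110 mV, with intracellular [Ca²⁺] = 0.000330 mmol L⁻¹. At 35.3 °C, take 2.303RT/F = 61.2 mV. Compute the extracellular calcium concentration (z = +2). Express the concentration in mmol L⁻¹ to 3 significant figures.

1.30 mmol L⁻¹

Nernst: E = (61.2/2) · log₁₀([out]/[in]), so log₁₀([out]/[in]) = 110.0 × 2 / 61.2 = 3.5948.
[out]/[in] = 10^(3.5948) = 3933.
[out] = 3933 × 0.000330 = 1.298 mmol L⁻¹.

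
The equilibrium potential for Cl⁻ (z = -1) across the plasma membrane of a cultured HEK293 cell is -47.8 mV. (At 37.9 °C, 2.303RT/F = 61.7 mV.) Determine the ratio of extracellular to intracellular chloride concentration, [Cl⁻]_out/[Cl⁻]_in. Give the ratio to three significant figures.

5.95

log₁₀([out]/[in]) = E·z/(61.7) = -47.8 × -1 / 61.7 = 0.7747
[out]/[in] = 10^(0.7747) = 5.953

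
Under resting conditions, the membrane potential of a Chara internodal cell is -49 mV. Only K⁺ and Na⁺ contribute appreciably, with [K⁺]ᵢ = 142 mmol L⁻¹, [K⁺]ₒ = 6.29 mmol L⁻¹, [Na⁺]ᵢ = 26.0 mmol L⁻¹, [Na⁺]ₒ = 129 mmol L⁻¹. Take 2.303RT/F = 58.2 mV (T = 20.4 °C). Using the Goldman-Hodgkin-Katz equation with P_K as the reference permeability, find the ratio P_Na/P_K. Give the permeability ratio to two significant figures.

Let α = P_Na/P_K. GHK: Vm = 58.2·log₁₀[(Kₒ + α·Naₒ)/(Kᵢ + α·Naᵢ)].
10^(Vm/58.2) = 10^(-49.0/58.2) = 0.1439
So 0.1439·(Kᵢ + α·Naᵢ) = Kₒ + α·Naₒ → α = (0.1439·142.0 − 6.29) / (129.0 − 0.1439·26.0)
α = (20.43 − 6.29) / (129.0 − 3.742) = 14.14/125.3 = 0.1129

0.11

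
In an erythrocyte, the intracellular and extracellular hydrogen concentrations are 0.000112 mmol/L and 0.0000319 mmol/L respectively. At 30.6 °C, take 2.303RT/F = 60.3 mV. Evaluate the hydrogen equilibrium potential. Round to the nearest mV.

-33 mV

E = (60.3/z) · log₁₀([H⁺]_out/[H⁺]_in) with z = +1.
= (60.3/1) · log₁₀(0.0000319/0.000112) = 60.30 · log₁₀(0.2848)
= 60.30 · (-0.5454) = -32.89 mV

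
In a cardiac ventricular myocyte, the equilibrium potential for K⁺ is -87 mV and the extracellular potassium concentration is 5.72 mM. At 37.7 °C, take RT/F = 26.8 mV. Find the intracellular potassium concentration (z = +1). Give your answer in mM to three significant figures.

Nernst: E = (26.8/1) · ln([out]/[in]), so ln([out]/[in]) = -87.0 × 1 / 26.8 = -3.2463.
[out]/[in] = e^(-3.2463) = 0.03892.
[in] = 5.72 / 0.03892 = 147 mM.

147 mM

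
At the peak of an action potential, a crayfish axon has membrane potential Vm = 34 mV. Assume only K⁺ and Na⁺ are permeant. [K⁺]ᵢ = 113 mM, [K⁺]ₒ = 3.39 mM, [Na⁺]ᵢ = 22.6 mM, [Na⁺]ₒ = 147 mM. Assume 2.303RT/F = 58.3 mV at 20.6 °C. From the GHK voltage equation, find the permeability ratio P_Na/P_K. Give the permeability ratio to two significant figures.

7.1

Let α = P_Na/P_K. GHK: Vm = 58.3·log₁₀[(Kₒ + α·Naₒ)/(Kᵢ + α·Naᵢ)].
10^(Vm/58.3) = 10^(34.0/58.3) = 3.8299
So 3.8299·(Kᵢ + α·Naᵢ) = Kₒ + α·Naₒ → α = (3.8299·113.0 − 3.39) / (147.0 − 3.8299·22.6)
α = (432.8 − 3.39) / (147.0 − 86.56) = 429.4/60.44 = 7.104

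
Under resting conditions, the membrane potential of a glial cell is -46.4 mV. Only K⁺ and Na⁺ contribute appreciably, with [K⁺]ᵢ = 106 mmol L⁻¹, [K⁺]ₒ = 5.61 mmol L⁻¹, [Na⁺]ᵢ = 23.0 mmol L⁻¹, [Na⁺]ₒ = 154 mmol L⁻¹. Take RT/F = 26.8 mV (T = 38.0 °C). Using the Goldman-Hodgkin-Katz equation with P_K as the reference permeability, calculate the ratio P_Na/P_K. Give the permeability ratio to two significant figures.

0.088

Let α = P_Na/P_K. GHK: Vm = 26.8·ln[(Kₒ + α·Naₒ)/(Kᵢ + α·Naᵢ)].
e^(Vm/26.8) = e^(-46.4/26.8) = 0.17705
So 0.17705·(Kᵢ + α·Naᵢ) = Kₒ + α·Naₒ → α = (0.17705·106.0 − 5.61) / (154.0 − 0.17705·23.0)
α = (18.77 − 5.61) / (154.0 − 4.072) = 13.16/149.9 = 0.08775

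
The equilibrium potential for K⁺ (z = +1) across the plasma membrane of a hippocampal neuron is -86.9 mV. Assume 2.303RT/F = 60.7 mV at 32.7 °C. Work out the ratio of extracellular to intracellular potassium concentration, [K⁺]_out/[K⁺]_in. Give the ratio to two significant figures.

log₁₀([out]/[in]) = E·z/(60.7) = -86.9 × 1 / 60.7 = -1.4316
[out]/[in] = 10^(-1.4316) = 0.03701

0.037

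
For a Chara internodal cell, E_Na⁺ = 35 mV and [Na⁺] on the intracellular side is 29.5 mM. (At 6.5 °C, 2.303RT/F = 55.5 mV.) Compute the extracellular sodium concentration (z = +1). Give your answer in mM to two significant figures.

Nernst: E = (55.5/1) · log₁₀([out]/[in]), so log₁₀([out]/[in]) = 35.0 × 1 / 55.5 = 0.6306.
[out]/[in] = 10^(0.6306) = 4.272.
[out] = 4.272 × 29.5 = 126 mM.

130 mM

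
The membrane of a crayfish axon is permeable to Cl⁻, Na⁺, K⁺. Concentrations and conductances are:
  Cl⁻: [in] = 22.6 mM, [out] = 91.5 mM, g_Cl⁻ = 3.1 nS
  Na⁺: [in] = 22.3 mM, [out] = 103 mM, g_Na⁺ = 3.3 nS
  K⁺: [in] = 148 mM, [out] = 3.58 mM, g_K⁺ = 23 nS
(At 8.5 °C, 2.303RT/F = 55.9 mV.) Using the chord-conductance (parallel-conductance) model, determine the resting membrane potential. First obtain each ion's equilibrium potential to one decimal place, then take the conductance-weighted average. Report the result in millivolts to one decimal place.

-70.1 mV

E_Cl⁻ = (55.9/-1)·log₁₀(91.5/22.6) = -33.9 mV
E_Na⁺ = (55.9/1)·log₁₀(103/22.3) = 37.1 mV
E_K⁺ = (55.9/1)·log₁₀(3.58/148) = -90.4 mV
Vm = (Σ gᵢEᵢ)/(Σ gᵢ) = (3.1·-33.9 + 3.3·37.1 + 23·-90.4) / (3.1 + 3.3 + 23)
= -2061.86 / 29.4 = -70.13 mV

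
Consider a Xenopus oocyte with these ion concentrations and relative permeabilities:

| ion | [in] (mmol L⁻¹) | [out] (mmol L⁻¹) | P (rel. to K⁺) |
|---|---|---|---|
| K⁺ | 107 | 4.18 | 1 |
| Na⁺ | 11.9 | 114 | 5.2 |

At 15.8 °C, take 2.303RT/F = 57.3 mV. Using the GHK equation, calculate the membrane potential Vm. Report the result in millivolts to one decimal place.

31.4 mV

Vm = 57.3 · log₁₀[(Σ P·[cation]ₒ + Σ P·[anion]ᵢ) / (Σ P·[cation]ᵢ + Σ P·[anion]ₒ)]
Numerator = 1×4.18 + 5.2×114 = 597
Denominator = 1×107 + 5.2×11.9 = 168.9
Vm = 57.3 · log₁₀(3.5349) = 57.3 × (0.5484) = 31.42 mV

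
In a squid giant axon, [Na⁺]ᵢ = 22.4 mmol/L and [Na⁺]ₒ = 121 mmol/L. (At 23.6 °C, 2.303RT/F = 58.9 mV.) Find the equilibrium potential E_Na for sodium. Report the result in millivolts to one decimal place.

E = (58.9/z) · log₁₀([Na⁺]_out/[Na⁺]_in) with z = +1.
= (58.9/1) · log₁₀(121/22.4) = 58.90 · log₁₀(5.402)
= 58.90 · (0.7325) = 43.15 mV

43.1 mV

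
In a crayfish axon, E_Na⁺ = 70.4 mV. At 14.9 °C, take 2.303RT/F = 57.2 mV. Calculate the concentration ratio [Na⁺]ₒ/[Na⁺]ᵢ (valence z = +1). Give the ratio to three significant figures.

17.0

log₁₀([out]/[in]) = E·z/(57.2) = 70.4 × 1 / 57.2 = 1.2308
[out]/[in] = 10^(1.2308) = 17.01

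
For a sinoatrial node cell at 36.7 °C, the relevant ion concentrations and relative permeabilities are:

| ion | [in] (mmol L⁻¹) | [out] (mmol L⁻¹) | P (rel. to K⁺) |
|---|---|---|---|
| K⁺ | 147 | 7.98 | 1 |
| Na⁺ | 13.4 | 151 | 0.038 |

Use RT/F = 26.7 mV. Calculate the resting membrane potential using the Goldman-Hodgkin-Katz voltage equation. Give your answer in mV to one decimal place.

-63.4 mV

Vm = 26.7 · ln[(Σ P·[cation]ₒ + Σ P·[anion]ᵢ) / (Σ P·[cation]ᵢ + Σ P·[anion]ₒ)]
Numerator = 1×7.98 + 0.038×151 = 13.72
Denominator = 1×147 + 0.038×13.4 = 147.5
Vm = 26.7 · ln(0.092998) = 26.7 × (-2.3752) = -63.42 mV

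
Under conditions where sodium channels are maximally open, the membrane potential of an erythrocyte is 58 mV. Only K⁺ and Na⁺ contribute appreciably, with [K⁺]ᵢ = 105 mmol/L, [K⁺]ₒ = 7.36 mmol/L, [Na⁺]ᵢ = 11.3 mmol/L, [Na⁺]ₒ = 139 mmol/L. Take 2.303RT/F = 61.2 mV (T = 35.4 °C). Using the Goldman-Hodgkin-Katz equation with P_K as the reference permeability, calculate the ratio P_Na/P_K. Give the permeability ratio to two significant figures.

24

Let α = P_Na/P_K. GHK: Vm = 61.2·log₁₀[(Kₒ + α·Naₒ)/(Kᵢ + α·Naᵢ)].
10^(Vm/61.2) = 10^(58.0/61.2) = 8.8657
So 8.8657·(Kᵢ + α·Naᵢ) = Kₒ + α·Naₒ → α = (8.8657·105.0 − 7.36) / (139.0 − 8.8657·11.3)
α = (930.9 − 7.36) / (139.0 − 100.2) = 923.5/38.82 = 23.79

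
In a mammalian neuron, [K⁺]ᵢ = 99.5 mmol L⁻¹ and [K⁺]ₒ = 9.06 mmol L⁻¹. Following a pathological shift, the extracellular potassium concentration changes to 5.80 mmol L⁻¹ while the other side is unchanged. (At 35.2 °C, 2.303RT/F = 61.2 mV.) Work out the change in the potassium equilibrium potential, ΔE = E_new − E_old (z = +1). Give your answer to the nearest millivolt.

-12 mV

E_old = (61.2/1)·log₁₀(9.06/99.5) = -63.69 mV
E_new = (61.2/1)·log₁₀(5.80/99.5) = -75.54 mV
ΔE = -75.54 − (-63.69) = -11.85 mV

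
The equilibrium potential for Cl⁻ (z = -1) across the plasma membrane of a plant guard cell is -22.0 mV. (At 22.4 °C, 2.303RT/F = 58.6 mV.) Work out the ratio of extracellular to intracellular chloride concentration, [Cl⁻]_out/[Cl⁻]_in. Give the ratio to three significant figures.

log₁₀([out]/[in]) = E·z/(58.6) = -22.0 × -1 / 58.6 = 0.3754
[out]/[in] = 10^(0.3754) = 2.374

2.37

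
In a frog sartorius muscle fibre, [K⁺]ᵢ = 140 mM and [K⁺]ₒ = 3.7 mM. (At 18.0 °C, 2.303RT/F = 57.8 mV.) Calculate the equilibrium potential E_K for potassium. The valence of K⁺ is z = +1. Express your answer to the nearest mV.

E = (57.8/z) · log₁₀([K⁺]_out/[K⁺]_in) with z = +1.
= (57.8/1) · log₁₀(3.7/140) = 57.80 · log₁₀(0.02643)
= 57.80 · (-1.5779) = -91.20 mV

-91 mV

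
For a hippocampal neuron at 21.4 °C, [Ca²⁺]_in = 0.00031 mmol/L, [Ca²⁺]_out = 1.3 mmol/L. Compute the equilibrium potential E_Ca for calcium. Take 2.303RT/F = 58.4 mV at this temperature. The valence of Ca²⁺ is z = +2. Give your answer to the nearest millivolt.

106 mV

E = (58.4/z) · log₁₀([Ca²⁺]_out/[Ca²⁺]_in) with z = +2.
= (58.4/2) · log₁₀(1.3/0.00031) = 29.20 · log₁₀(4194)
= 29.20 · (3.6226) = 105.78 mV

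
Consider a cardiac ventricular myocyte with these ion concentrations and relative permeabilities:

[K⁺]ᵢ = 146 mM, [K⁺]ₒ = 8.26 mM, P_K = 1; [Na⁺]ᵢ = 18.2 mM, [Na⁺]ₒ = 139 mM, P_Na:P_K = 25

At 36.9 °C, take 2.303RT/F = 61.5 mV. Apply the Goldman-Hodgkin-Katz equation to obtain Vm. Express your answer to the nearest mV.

Vm = 61.5 · log₁₀[(Σ P·[cation]ₒ + Σ P·[anion]ᵢ) / (Σ P·[cation]ᵢ + Σ P·[anion]ₒ)]
Numerator = 1×8.26 + 25×139 = 3483
Denominator = 1×146 + 25×18.2 = 601
Vm = 61.5 · log₁₀(5.7958) = 61.5 × (0.7631) = 46.93 mV

47 mV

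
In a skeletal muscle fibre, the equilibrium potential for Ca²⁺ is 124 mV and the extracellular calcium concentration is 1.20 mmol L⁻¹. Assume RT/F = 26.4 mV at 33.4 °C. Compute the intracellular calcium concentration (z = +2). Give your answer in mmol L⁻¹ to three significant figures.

0.0000999 mmol L⁻¹

Nernst: E = (26.4/2) · ln([out]/[in]), so ln([out]/[in]) = 124.0 × 2 / 26.4 = 9.3939.
[out]/[in] = e^(9.3939) = 1.202e+04.
[in] = 1.20 / 1.202e+04 = 9.987e-05 mmol L⁻¹.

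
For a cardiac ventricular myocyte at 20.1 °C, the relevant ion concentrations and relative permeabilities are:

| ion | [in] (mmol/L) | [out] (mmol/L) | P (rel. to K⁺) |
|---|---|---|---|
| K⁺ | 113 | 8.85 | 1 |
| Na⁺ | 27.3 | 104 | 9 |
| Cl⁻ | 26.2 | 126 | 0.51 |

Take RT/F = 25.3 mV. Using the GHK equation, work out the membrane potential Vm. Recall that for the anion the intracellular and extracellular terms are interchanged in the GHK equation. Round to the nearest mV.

Vm = 25.3 · ln[(Σ P·[cation]ₒ + Σ P·[anion]ᵢ) / (Σ P·[cation]ᵢ + Σ P·[anion]ₒ)]
Numerator = 1×8.85 + 9×104 + 0.51×26.2 = 958.2
Denominator = 1×113 + 9×27.3 + 0.51×126 = 423
Vm = 25.3 · ln(2.2655) = 25.3 × (0.8178) = 20.69 mV

21 mV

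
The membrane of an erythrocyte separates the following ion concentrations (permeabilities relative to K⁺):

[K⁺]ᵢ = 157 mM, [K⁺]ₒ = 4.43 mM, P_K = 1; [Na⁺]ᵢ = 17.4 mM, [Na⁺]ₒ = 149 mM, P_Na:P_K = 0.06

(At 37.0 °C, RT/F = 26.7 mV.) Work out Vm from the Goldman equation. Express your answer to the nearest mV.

-66 mV

Vm = 26.7 · ln[(Σ P·[cation]ₒ + Σ P·[anion]ᵢ) / (Σ P·[cation]ᵢ + Σ P·[anion]ₒ)]
Numerator = 1×4.43 + 0.06×149 = 13.37
Denominator = 1×157 + 0.06×17.4 = 158
Vm = 26.7 · ln(0.084597) = 26.7 × (-2.4699) = -65.95 mV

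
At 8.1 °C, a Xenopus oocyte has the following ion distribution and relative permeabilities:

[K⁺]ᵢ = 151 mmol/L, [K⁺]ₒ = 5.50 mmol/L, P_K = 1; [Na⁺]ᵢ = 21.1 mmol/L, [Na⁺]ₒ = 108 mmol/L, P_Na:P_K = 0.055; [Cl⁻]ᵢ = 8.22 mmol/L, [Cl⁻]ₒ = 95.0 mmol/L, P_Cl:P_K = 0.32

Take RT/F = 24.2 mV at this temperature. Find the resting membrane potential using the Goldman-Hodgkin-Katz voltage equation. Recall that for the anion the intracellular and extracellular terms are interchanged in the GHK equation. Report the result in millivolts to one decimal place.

Vm = 24.2 · ln[(Σ P·[cation]ₒ + Σ P·[anion]ᵢ) / (Σ P·[cation]ᵢ + Σ P·[anion]ₒ)]
Numerator = 1×5.50 + 0.055×108 + 0.32×8.22 = 14.07
Denominator = 1×151 + 0.055×21.1 + 0.32×95.0 = 182.6
Vm = 24.2 · ln(0.077073) = 24.2 × (-2.5630) = -62.02 mV

-62.0 mV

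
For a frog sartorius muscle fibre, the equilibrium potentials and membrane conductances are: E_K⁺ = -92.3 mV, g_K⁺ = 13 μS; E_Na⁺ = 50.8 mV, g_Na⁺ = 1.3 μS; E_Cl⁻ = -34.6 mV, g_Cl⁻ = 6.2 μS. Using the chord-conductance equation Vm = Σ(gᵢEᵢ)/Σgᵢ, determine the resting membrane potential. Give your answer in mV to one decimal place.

-65.8 mV

Σ gᵢEᵢ = 13·(-92.3) + 1.3·(50.8) + 6.2·(-34.6) = -1348.38
Σ gᵢ = 13 + 1.3 + 6.2 = 20.5
Vm = -1348.38 / 20.5 = -65.77 mV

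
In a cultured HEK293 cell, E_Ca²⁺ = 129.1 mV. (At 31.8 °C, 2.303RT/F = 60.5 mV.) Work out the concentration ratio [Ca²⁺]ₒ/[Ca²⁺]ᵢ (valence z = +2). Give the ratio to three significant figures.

log₁₀([out]/[in]) = E·z/(60.5) = 129.1 × 2 / 60.5 = 4.2678
[out]/[in] = 10^(4.2678) = 1.853e+04

18500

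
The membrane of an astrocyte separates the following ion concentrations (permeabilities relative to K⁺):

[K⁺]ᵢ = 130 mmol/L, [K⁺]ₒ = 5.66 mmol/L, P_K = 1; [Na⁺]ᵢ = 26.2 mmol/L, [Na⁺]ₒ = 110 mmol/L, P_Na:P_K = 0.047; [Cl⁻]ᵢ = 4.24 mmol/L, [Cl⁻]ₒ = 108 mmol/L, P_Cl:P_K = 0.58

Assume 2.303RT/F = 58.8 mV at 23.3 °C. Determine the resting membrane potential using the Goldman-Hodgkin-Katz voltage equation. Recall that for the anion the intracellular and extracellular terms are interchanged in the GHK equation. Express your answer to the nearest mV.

-68 mV

Vm = 58.8 · log₁₀[(Σ P·[cation]ₒ + Σ P·[anion]ᵢ) / (Σ P·[cation]ᵢ + Σ P·[anion]ₒ)]
Numerator = 1×5.66 + 0.047×110 + 0.58×4.24 = 13.29
Denominator = 1×130 + 0.047×26.2 + 0.58×108 = 193.9
Vm = 58.8 · log₁₀(0.068546) = 58.8 × (-1.1640) = -68.44 mV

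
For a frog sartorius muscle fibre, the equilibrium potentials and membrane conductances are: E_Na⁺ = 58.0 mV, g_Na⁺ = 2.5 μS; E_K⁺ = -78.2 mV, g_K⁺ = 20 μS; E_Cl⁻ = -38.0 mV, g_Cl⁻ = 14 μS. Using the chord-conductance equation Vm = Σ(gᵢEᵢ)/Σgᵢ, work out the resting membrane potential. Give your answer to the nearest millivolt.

Σ gᵢEᵢ = 2.5·(58.0) + 20·(-78.2) + 14·(-38.0) = -1951.00
Σ gᵢ = 2.5 + 20 + 14 = 36.5
Vm = -1951.00 / 36.5 = -53.45 mV

-53 mV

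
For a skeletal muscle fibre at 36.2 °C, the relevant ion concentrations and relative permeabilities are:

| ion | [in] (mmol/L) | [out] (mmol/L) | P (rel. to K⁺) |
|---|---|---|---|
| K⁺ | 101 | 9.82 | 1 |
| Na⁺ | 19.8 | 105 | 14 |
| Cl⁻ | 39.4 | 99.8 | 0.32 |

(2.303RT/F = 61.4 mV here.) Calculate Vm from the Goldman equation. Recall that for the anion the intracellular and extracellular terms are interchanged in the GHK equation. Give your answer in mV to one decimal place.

34.4 mV

Vm = 61.4 · log₁₀[(Σ P·[cation]ₒ + Σ P·[anion]ᵢ) / (Σ P·[cation]ᵢ + Σ P·[anion]ₒ)]
Numerator = 1×9.82 + 14×105 + 0.32×39.4 = 1492
Denominator = 1×101 + 14×19.8 + 0.32×99.8 = 410.1
Vm = 61.4 · log₁₀(3.6389) = 61.4 × (0.5610) = 34.44 mV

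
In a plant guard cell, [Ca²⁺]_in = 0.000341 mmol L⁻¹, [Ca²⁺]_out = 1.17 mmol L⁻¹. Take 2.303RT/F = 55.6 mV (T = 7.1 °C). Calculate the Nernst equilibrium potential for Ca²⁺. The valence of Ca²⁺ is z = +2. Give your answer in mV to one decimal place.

E = (55.6/z) · log₁₀([Ca²⁺]_out/[Ca²⁺]_in) with z = +2.
= (55.6/2) · log₁₀(1.17/0.000341) = 27.80 · log₁₀(3431)
= 27.80 · (3.5354) = 98.28 mV

98.3 mV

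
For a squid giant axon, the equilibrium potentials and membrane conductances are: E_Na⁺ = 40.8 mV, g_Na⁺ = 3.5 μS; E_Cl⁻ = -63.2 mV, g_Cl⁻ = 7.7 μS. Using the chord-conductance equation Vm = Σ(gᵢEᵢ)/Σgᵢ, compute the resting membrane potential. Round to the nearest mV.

Σ gᵢEᵢ = 3.5·(40.8) + 7.7·(-63.2) = -343.84
Σ gᵢ = 3.5 + 7.7 = 11.2
Vm = -343.84 / 11.2 = -30.70 mV

-31 mV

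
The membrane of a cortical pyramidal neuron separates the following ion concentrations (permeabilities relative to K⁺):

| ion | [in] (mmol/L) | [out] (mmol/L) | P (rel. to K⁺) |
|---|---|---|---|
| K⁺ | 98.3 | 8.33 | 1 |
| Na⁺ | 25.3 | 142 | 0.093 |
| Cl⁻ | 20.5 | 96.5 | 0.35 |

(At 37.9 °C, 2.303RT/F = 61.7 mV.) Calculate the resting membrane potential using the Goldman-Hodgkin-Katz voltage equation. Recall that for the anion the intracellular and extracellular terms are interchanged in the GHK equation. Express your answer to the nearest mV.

-41 mV

Vm = 61.7 · log₁₀[(Σ P·[cation]ₒ + Σ P·[anion]ᵢ) / (Σ P·[cation]ᵢ + Σ P·[anion]ₒ)]
Numerator = 1×8.33 + 0.093×142 + 0.35×20.5 = 28.71
Denominator = 1×98.3 + 0.093×25.3 + 0.35×96.5 = 134.4
Vm = 61.7 · log₁₀(0.21358) = 61.7 × (-0.6704) = -41.37 mV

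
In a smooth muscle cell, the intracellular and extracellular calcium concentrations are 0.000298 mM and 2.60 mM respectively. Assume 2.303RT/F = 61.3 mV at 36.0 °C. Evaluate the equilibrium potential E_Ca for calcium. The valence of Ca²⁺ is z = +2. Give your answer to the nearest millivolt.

121 mV

E = (61.3/z) · log₁₀([Ca²⁺]_out/[Ca²⁺]_in) with z = +2.
= (61.3/2) · log₁₀(2.60/0.000298) = 30.65 · log₁₀(8725)
= 30.65 · (3.9408) = 120.78 mV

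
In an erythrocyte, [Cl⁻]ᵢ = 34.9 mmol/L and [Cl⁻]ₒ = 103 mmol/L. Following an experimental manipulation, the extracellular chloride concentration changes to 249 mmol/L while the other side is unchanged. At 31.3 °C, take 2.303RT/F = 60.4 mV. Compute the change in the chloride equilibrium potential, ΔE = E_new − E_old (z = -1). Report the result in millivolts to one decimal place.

-23.2 mV

E_old = (60.4/-1)·log₁₀(103/34.9) = -28.39 mV
E_new = (60.4/-1)·log₁₀(249/34.9) = -51.54 mV
ΔE = -51.54 − (-28.39) = -23.16 mV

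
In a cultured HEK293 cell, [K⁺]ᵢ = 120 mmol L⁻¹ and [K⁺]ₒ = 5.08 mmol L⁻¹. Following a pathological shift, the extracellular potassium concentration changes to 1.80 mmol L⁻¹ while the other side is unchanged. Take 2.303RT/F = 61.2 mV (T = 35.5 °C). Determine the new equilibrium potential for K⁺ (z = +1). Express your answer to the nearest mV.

-112 mV

After the shift: [K⁺]_out = 1.80, [K⁺]_in = 120 mmol L⁻¹.
E_new = (61.2/1)·log₁₀(1.80/120) = 61.20 · (-1.8239) = -111.62 mV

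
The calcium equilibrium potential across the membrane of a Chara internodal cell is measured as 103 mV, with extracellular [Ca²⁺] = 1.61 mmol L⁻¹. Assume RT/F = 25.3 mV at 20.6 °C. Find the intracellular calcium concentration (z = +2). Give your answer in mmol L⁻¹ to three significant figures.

0.000468 mmol L⁻¹

Nernst: E = (25.3/2) · ln([out]/[in]), so ln([out]/[in]) = 103.0 × 2 / 25.3 = 8.1423.
[out]/[in] = e^(8.1423) = 3437.
[in] = 1.61 / 3437 = 0.0004685 mmol L⁻¹.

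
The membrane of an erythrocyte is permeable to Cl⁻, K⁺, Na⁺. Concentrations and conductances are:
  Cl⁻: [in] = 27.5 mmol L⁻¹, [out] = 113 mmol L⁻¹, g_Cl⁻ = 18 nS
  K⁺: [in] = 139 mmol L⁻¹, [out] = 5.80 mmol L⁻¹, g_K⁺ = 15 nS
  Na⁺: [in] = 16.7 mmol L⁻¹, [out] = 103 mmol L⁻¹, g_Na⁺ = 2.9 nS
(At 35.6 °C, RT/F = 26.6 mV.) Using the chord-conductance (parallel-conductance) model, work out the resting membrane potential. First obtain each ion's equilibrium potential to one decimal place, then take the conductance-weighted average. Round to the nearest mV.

-50 mV

E_Cl⁻ = (26.6/-1)·ln(113/27.5) = -37.6 mV
E_K⁺ = (26.6/1)·ln(5.80/139) = -84.5 mV
E_Na⁺ = (26.6/1)·ln(103/16.7) = 48.4 mV
Vm = (Σ gᵢEᵢ)/(Σ gᵢ) = (18·-37.6 + 15·-84.5 + 2.9·48.4) / (18 + 15 + 2.9)
= -1803.94 / 35.9 = -50.25 mV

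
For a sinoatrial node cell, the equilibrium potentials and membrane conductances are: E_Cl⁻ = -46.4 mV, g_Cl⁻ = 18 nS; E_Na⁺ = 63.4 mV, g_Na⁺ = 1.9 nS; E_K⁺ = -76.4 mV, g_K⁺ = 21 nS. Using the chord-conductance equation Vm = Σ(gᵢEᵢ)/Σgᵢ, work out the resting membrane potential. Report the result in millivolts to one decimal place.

Σ gᵢEᵢ = 18·(-46.4) + 1.9·(63.4) + 21·(-76.4) = -2319.14
Σ gᵢ = 18 + 1.9 + 21 = 40.9
Vm = -2319.14 / 40.9 = -56.70 mV

-56.7 mV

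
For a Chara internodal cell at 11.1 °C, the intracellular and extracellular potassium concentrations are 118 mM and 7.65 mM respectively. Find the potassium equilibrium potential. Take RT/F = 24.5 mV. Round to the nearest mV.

-67 mV

E = (24.5/z) · ln([K⁺]_out/[K⁺]_in) with z = +1.
= (24.5/1) · ln(7.65/118) = 24.50 · ln(0.06483)
= 24.50 · (-2.7360) = -67.03 mV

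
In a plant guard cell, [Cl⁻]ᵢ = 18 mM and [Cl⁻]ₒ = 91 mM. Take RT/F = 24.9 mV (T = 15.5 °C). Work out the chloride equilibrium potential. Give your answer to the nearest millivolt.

E = (24.9/z) · ln([Cl⁻]_out/[Cl⁻]_in) with z = -1.
For an anion, dividing by z = -1 reverses the sign.
= (24.9/-1) · ln(91/18) = -24.90 · ln(5.056)
= -24.90 · (1.6205) = -40.35 mV

-40 mV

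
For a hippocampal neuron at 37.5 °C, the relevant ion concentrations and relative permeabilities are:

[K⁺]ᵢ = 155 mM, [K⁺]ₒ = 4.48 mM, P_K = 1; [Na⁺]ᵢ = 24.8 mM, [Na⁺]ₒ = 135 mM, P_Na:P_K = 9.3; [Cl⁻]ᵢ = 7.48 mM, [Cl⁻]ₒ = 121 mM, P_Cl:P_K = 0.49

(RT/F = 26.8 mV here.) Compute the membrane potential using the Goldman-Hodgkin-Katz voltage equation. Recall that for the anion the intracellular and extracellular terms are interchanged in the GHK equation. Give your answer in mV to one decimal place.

Vm = 26.8 · ln[(Σ P·[cation]ₒ + Σ P·[anion]ᵢ) / (Σ P·[cation]ᵢ + Σ P·[anion]ₒ)]
Numerator = 1×4.48 + 9.3×135 + 0.49×7.48 = 1264
Denominator = 1×155 + 9.3×24.8 + 0.49×121 = 444.9
Vm = 26.8 · ln(2.8401) = 26.8 × (1.0438) = 27.97 mV

28.0 mV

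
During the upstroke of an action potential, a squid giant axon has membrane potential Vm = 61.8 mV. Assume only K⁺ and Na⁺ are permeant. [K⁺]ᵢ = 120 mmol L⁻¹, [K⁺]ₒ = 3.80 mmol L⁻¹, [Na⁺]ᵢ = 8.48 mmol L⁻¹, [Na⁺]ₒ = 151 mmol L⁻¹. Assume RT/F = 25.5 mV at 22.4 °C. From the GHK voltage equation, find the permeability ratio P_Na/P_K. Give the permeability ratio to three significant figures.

24.4

Let α = P_Na/P_K. GHK: Vm = 25.5·ln[(Kₒ + α·Naₒ)/(Kᵢ + α·Naᵢ)].
e^(Vm/25.5) = e^(61.8/25.5) = 11.286
So 11.286·(Kᵢ + α·Naᵢ) = Kₒ + α·Naₒ → α = (11.286·120.0 − 3.8) / (151.0 − 11.286·8.48)
α = (1354 − 3.8) / (151.0 − 95.7) = 1350/55.3 = 24.42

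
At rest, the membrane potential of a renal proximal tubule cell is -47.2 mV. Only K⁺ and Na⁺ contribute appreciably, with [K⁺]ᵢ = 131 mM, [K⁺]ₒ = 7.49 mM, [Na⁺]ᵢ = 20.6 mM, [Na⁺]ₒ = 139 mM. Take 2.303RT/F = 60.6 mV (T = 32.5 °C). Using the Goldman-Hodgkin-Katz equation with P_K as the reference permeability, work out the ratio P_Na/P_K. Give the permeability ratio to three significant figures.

Let α = P_Na/P_K. GHK: Vm = 60.6·log₁₀[(Kₒ + α·Naₒ)/(Kᵢ + α·Naᵢ)].
10^(Vm/60.6) = 10^(-47.2/60.6) = 0.16639
So 0.16639·(Kᵢ + α·Naᵢ) = Kₒ + α·Naₒ → α = (0.16639·131.0 − 7.49) / (139.0 − 0.16639·20.6)
α = (21.8 − 7.49) / (139.0 − 3.428) = 14.31/135.6 = 0.1055

0.106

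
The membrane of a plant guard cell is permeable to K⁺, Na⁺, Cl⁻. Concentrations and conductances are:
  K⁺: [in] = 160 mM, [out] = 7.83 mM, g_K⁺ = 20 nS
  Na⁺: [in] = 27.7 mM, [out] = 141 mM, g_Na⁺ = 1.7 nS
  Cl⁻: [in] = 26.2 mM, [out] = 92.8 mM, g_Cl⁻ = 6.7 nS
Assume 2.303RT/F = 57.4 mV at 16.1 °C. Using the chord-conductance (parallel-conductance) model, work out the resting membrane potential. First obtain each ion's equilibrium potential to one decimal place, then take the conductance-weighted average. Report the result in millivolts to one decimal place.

-58.0 mV

E_K⁺ = (57.4/1)·log₁₀(7.83/160) = -75.2 mV
E_Na⁺ = (57.4/1)·log₁₀(141/27.7) = 40.6 mV
E_Cl⁻ = (57.4/-1)·log₁₀(92.8/26.2) = -31.5 mV
Vm = (Σ gᵢEᵢ)/(Σ gᵢ) = (20·-75.2 + 1.7·40.6 + 6.7·-31.5) / (20 + 1.7 + 6.7)
= -1646.03 / 28.4 = -57.96 mV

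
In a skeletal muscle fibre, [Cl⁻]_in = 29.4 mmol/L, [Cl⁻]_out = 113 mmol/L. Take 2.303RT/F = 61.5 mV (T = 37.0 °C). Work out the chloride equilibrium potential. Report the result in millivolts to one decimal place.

E = (61.5/z) · log₁₀([Cl⁻]_out/[Cl⁻]_in) with z = -1.
For an anion, dividing by z = -1 reverses the sign.
= (61.5/-1) · log₁₀(113/29.4) = -61.50 · log₁₀(3.844)
= -61.50 · (0.5847) = -35.96 mV

-36.0 mV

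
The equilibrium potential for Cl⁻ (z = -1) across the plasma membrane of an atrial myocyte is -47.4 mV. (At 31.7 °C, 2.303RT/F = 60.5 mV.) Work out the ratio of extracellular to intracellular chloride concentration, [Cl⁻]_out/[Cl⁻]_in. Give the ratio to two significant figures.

6.1

log₁₀([out]/[in]) = E·z/(60.5) = -47.4 × -1 / 60.5 = 0.7835
[out]/[in] = 10^(0.7835) = 6.074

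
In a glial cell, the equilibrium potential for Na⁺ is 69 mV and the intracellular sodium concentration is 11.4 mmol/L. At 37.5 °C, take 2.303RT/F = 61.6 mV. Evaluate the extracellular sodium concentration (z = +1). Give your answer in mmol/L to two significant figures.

Nernst: E = (61.6/1) · log₁₀([out]/[in]), so log₁₀([out]/[in]) = 69.0 × 1 / 61.6 = 1.1201.
[out]/[in] = 10^(1.1201) = 13.19.
[out] = 13.19 × 11.4 = 150.3 mmol/L.

150 mmol/L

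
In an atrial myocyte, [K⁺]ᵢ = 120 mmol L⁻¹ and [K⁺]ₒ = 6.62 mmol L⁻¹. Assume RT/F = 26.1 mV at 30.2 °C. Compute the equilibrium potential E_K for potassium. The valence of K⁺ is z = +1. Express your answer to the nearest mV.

E = (26.1/z) · ln([K⁺]_out/[K⁺]_in) with z = +1.
= (26.1/1) · ln(6.62/120) = 26.10 · ln(0.05517)
= 26.10 · (-2.8974) = -75.62 mV

-76 mV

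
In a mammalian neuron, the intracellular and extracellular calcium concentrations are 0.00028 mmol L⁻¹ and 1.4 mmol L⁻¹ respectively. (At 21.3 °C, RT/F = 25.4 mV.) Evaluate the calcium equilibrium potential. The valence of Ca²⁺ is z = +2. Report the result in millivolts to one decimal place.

E = (25.4/z) · ln([Ca²⁺]_out/[Ca²⁺]_in) with z = +2.
= (25.4/2) · ln(1.4/0.00028) = 12.70 · ln(5000)
= 12.70 · (8.5172) = 108.17 mV

108.2 mV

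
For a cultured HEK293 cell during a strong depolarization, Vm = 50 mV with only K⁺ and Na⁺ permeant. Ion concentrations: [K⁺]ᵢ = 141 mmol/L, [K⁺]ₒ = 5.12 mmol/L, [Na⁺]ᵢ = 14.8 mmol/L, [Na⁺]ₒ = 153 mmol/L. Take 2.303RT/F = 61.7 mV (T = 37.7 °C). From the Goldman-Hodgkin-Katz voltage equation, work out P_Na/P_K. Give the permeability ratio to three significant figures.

Let α = P_Na/P_K. GHK: Vm = 61.7·log₁₀[(Kₒ + α·Naₒ)/(Kᵢ + α·Naᵢ)].
10^(Vm/61.7) = 10^(50.0/61.7) = 6.4621
So 6.4621·(Kᵢ + α·Naᵢ) = Kₒ + α·Naₒ → α = (6.4621·141.0 − 5.12) / (153.0 − 6.4621·14.8)
α = (911.2 − 5.12) / (153.0 − 95.64) = 906/57.36 = 15.8

15.8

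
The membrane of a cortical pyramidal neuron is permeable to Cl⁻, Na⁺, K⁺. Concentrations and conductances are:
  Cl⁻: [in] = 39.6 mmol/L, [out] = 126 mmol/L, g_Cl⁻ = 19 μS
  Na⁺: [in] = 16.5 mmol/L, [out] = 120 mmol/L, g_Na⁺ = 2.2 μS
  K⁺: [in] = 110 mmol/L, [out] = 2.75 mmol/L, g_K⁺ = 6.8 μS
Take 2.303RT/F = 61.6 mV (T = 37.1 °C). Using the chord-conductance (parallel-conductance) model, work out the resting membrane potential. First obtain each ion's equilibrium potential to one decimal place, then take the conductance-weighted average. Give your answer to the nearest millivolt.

E_Cl⁻ = (61.6/-1)·log₁₀(126/39.6) = -31.0 mV
E_Na⁺ = (61.6/1)·log₁₀(120/16.5) = 53.1 mV
E_K⁺ = (61.6/1)·log₁₀(2.75/110) = -98.7 mV
Vm = (Σ gᵢEᵢ)/(Σ gᵢ) = (19·-31.0 + 2.2·53.1 + 6.8·-98.7) / (19 + 2.2 + 6.8)
= -1143.34 / 28 = -40.83 mV

-41 mV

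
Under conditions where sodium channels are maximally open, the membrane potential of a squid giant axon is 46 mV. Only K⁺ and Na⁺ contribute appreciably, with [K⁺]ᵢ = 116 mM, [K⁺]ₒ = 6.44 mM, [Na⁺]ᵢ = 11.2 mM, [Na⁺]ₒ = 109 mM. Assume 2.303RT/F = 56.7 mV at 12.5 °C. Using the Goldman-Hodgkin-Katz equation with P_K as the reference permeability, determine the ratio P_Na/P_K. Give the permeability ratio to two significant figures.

Let α = P_Na/P_K. GHK: Vm = 56.7·log₁₀[(Kₒ + α·Naₒ)/(Kᵢ + α·Naᵢ)].
10^(Vm/56.7) = 10^(46.0/56.7) = 6.4757
So 6.4757·(Kᵢ + α·Naᵢ) = Kₒ + α·Naₒ → α = (6.4757·116.0 − 6.44) / (109.0 − 6.4757·11.2)
α = (751.2 − 6.44) / (109.0 − 72.53) = 744.7/36.47 = 20.42

20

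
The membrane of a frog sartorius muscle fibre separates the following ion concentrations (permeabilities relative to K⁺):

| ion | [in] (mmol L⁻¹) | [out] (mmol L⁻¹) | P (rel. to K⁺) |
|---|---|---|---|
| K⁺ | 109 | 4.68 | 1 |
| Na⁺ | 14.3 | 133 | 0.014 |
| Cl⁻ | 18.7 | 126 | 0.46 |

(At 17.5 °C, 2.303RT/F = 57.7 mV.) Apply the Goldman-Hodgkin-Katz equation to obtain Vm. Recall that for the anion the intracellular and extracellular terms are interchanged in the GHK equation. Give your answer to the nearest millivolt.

Vm = 57.7 · log₁₀[(Σ P·[cation]ₒ + Σ P·[anion]ᵢ) / (Σ P·[cation]ᵢ + Σ P·[anion]ₒ)]
Numerator = 1×4.68 + 0.014×133 + 0.46×18.7 = 15.14
Denominator = 1×109 + 0.014×14.3 + 0.46×126 = 167.2
Vm = 57.7 · log₁₀(0.090596) = 57.7 × (-1.0429) = -60.17 mV

-60 mV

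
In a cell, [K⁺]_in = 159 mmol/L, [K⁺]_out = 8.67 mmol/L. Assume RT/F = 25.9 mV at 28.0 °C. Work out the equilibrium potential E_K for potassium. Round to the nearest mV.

E = (25.9/z) · ln([K⁺]_out/[K⁺]_in) with z = +1.
= (25.9/1) · ln(8.67/159) = 25.90 · ln(0.05453)
= 25.90 · (-2.9090) = -75.34 mV

-75 mV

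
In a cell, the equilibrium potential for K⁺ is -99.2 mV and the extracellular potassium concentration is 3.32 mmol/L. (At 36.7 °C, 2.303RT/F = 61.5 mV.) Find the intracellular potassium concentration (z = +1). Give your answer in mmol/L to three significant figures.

136 mmol/L

Nernst: E = (61.5/1) · log₁₀([out]/[in]), so log₁₀([out]/[in]) = -99.2 × 1 / 61.5 = -1.6130.
[out]/[in] = 10^(-1.6130) = 0.02438.
[in] = 3.32 / 0.02438 = 136.2 mmol/L.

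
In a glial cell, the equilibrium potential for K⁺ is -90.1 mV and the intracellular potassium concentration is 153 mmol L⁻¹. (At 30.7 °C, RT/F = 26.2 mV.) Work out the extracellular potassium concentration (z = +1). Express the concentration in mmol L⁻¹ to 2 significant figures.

4.9 mmol L⁻¹

Nernst: E = (26.2/1) · ln([out]/[in]), so ln([out]/[in]) = -90.1 × 1 / 26.2 = -3.4389.
[out]/[in] = e^(-3.4389) = 0.0321.
[out] = 0.0321 × 153 = 4.911 mmol L⁻¹.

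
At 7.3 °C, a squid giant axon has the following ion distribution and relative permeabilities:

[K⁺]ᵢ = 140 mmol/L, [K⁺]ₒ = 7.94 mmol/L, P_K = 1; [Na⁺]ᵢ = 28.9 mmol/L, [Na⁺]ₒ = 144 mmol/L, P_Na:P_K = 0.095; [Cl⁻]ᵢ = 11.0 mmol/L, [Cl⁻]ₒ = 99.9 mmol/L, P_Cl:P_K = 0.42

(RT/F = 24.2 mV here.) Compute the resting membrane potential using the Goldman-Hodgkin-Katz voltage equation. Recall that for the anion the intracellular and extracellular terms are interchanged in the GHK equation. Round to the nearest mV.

-47 mV

Vm = 24.2 · ln[(Σ P·[cation]ₒ + Σ P·[anion]ᵢ) / (Σ P·[cation]ᵢ + Σ P·[anion]ₒ)]
Numerator = 1×7.94 + 0.095×144 + 0.42×11.0 = 26.24
Denominator = 1×140 + 0.095×28.9 + 0.42×99.9 = 184.7
Vm = 24.2 · ln(0.14207) = 24.2 × (-1.9515) = -47.23 mV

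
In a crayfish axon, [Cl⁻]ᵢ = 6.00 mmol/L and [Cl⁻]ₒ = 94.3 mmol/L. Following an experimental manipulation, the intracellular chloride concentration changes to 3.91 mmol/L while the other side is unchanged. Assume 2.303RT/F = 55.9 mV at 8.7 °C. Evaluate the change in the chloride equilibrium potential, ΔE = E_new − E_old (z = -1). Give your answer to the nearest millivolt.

E_old = (55.9/-1)·log₁₀(94.3/6.00) = -66.88 mV
E_new = (55.9/-1)·log₁₀(94.3/3.91) = -77.27 mV
ΔE = -77.27 − (-66.88) = -10.40 mV

-10 mV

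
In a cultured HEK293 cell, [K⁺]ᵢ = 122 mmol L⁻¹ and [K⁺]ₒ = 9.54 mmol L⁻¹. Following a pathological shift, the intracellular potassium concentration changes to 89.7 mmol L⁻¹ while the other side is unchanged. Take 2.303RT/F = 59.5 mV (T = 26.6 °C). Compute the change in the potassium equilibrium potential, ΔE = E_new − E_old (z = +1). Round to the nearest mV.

8 mV

E_old = (59.5/1)·log₁₀(9.54/122) = -65.86 mV
E_new = (59.5/1)·log₁₀(9.54/89.7) = -57.91 mV
ΔE = -57.91 − (-65.86) = 7.95 mV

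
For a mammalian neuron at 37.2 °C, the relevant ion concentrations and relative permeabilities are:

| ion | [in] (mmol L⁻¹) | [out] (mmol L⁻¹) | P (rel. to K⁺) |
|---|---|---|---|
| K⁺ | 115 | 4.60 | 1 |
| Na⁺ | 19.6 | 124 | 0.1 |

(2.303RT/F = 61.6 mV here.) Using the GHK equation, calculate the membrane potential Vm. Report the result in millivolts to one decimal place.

Vm = 61.6 · log₁₀[(Σ P·[cation]ₒ + Σ P·[anion]ᵢ) / (Σ P·[cation]ᵢ + Σ P·[anion]ₒ)]
Numerator = 1×4.60 + 0.1×124 = 17
Denominator = 1×115 + 0.1×19.6 = 117
Vm = 61.6 · log₁₀(0.14535) = 61.6 × (-0.8376) = -51.60 mV

-51.6 mV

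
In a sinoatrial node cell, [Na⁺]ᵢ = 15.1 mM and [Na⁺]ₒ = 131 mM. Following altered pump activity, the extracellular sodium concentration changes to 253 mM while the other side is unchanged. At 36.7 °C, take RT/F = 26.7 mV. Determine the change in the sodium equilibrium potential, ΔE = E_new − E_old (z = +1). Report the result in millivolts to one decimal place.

17.6 mV

E_old = (26.7/1)·ln(131/15.1) = 57.69 mV
E_new = (26.7/1)·ln(253/15.1) = 75.26 mV
ΔE = 75.26 − (57.69) = 17.57 mV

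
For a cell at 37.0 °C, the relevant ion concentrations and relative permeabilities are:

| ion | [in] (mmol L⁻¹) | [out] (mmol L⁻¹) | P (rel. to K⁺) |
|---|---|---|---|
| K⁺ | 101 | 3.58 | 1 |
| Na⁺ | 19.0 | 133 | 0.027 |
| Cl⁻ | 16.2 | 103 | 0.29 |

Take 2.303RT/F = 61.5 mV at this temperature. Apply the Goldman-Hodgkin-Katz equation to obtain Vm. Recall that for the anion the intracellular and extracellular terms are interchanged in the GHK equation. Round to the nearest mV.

-64 mV

Vm = 61.5 · log₁₀[(Σ P·[cation]ₒ + Σ P·[anion]ᵢ) / (Σ P·[cation]ᵢ + Σ P·[anion]ₒ)]
Numerator = 1×3.58 + 0.027×133 + 0.29×16.2 = 11.87
Denominator = 1×101 + 0.027×19.0 + 0.29×103 = 131.4
Vm = 61.5 · log₁₀(0.090339) = 61.5 × (-1.0441) = -64.21 mV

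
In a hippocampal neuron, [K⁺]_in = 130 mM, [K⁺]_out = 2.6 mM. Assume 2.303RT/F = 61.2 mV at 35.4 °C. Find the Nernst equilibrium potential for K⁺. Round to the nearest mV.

E = (61.2/z) · log₁₀([K⁺]_out/[K⁺]_in) with z = +1.
= (61.2/1) · log₁₀(2.6/130) = 61.20 · log₁₀(0.02)
= 61.20 · (-1.6990) = -103.98 mV

-104 mV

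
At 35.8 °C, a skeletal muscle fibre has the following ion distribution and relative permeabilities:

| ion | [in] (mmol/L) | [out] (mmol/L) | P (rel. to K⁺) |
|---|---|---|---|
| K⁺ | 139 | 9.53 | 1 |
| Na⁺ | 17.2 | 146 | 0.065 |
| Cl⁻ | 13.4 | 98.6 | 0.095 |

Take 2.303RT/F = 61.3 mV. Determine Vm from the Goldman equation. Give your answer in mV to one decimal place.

Vm = 61.3 · log₁₀[(Σ P·[cation]ₒ + Σ P·[anion]ᵢ) / (Σ P·[cation]ᵢ + Σ P·[anion]ₒ)]
Numerator = 1×9.53 + 0.065×146 + 0.095×13.4 = 20.29
Denominator = 1×139 + 0.065×17.2 + 0.095×98.6 = 149.5
Vm = 61.3 · log₁₀(0.13575) = 61.3 × (-0.8673) = -53.16 mV

-53.2 mV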